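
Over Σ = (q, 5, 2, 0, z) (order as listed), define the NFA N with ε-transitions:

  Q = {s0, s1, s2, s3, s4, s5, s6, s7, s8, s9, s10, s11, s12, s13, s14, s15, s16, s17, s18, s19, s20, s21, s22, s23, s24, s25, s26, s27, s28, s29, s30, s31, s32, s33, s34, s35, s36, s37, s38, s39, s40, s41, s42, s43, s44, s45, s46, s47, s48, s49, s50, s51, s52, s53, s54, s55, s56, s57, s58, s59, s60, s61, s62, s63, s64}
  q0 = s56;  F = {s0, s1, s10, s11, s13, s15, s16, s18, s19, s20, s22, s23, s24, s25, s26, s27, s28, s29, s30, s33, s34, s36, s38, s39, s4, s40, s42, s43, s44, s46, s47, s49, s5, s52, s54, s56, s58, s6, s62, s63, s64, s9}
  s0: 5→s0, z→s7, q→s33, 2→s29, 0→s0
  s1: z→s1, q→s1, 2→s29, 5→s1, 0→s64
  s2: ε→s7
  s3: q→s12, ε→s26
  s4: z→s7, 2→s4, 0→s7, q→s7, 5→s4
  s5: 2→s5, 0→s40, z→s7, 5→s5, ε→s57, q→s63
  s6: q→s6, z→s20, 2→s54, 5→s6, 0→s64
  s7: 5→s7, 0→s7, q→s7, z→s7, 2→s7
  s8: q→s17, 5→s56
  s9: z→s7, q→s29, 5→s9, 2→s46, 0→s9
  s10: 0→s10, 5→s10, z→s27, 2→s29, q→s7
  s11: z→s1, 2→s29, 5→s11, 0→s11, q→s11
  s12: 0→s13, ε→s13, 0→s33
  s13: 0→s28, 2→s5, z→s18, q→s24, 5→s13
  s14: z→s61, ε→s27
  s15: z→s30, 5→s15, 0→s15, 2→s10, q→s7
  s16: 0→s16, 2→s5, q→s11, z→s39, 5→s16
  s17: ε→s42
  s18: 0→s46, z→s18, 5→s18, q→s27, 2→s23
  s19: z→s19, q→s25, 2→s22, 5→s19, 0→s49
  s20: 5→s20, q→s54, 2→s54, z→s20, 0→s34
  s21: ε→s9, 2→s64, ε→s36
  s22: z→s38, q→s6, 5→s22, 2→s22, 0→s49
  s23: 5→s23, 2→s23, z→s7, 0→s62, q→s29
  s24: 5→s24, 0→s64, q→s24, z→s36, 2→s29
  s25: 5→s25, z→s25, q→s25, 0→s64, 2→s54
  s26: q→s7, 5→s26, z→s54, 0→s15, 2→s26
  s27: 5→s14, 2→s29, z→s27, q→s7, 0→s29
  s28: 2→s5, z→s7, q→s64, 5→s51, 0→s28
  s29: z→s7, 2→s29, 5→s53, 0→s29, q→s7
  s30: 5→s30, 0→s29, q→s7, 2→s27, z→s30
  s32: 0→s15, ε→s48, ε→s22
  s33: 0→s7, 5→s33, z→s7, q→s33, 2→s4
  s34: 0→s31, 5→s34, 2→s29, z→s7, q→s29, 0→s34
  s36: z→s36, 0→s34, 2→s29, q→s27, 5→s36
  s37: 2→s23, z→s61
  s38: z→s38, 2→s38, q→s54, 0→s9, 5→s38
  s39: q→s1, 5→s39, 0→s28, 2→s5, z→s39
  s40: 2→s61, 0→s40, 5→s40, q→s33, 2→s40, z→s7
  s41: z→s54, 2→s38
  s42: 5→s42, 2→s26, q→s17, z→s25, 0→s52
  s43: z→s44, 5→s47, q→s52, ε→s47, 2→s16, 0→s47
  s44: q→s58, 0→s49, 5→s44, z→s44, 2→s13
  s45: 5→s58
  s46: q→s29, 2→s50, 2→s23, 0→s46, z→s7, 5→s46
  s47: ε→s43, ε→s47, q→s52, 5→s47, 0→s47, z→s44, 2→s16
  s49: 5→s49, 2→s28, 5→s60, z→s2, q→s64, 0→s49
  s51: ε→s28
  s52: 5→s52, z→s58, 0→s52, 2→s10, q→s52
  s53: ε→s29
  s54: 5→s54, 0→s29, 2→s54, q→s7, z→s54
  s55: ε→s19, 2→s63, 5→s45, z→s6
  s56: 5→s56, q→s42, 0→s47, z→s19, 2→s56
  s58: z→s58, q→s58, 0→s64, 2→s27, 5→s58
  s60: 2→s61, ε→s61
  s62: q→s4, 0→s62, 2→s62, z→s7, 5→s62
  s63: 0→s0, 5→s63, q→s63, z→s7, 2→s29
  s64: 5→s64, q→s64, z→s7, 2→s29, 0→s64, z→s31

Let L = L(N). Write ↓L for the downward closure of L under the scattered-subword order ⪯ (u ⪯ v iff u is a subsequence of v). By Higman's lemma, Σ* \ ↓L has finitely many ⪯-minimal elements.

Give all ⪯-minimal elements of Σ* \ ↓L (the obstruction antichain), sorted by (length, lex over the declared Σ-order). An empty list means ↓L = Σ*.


Antichain: [q2q, z0z, 022z, z2zqq, 0220q0].

|Q|=65, |F|=42, |δ|=254 (17 ε).
min D↑ (42 st, q0=0, F={11}): 0:q→1,5→0,2→0,0→2,z→3 1:q→1,5→1,2→4,0→5,z→6 2:q→5,5→2,2→7,0→2,z→8 3:q→6,5→3,2→9,0→10,z→3 4:q→11,5→4,2→4,0→12,z→13 5:q→5,5→5,2→14,0→5,z→15 6:q→6,5→6,2→13,0→16,z→6 7:q→17,5→7,2→18,0→7,z→19 8:q→15,5→8,2→20,0→10,z→8 9:q→21,5→9,2→9,0→10,z→22 10:q→16,5→10,2→23,0→10,z→11 11:q→11,5→11,2→11,0→11,z→11 12:q→11,5→12,2→14,0→12,z→24 13:q→11,5→13,2→13,0→25,z→13 14:q→11,5→14,2→25,0→14,z→26 15:q→15,5→15,2→26,0→16,z→15 16:q→16,5→16,2→25,0→16,z→11 17:q→17,5→17,2→25,0→17,z→27 18:q→28,5→18,2→18,0→29,z→11 19:q→27,5→19,2→18,0→23,z→19 20:q→30,5→20,2→18,0→23,z→31 21:q→21,5→21,2→13,0→16,z→32 22:q→13,5→22,2→22,0→33,z→22 23:q→16,5→23,2→18,0→23,z→11 24:q→11,5→24,2→26,0→25,z→24 25:q→11,5→25,2→25,0→25,z→11 26:q→11,5→26,2→25,0→25,z→26 27:q→27,5→27,2→25,0→16,z→27 28:q→28,5→28,2→25,0→34,z→11 29:q→35,5→29,2→29,0→29,z→11 30:q→30,5→30,2→25,0→16,z→36 31:q→26,5→31,2→37,0→38,z→31 32:q→13,5→32,2→13,0→39,z→32 33:q→25,5→33,2→38,0→33,z→11 34:q→35,5→34,2→25,0→34,z→11 35:q→35,5→35,2→40,0→11,z→11 36:q→26,5→36,2→25,0→39,z→36 37:q→25,5→37,2→37,0→41,z→11 38:q→25,5→38,2→37,0→38,z→11 39:q→25,5→39,2→25,0→39,z→11 40:q→11,5→40,2→40,0→11,z→11 41:q→40,5→41,2→41,0→41,z→11 [Hopcroft].
'q2q': N↓-sim [53, 29, 12, 1] end={s7} rej; 3/3 del acc.
'z0z': N↓-sim [53, 42, 24, 3] end={s2,s31,s7} rej; 3/3 deletions ∈↓L.
'022z': run [53, 42, 31, 14, 1] end={s7} ∉↓L; 4/4 single-dels accept.
'z2zqq': |S_i|=[53, 42, 35, 20, 8, 1] end={s7} ∉↓L; 5/5 deletions ∈↓L.
'0220q0': N↓-sim [53, 42, 31, 14, 9, 3, 1] end={s7} rej; 6/6 single-dels accept.
5 minimals (antichain).


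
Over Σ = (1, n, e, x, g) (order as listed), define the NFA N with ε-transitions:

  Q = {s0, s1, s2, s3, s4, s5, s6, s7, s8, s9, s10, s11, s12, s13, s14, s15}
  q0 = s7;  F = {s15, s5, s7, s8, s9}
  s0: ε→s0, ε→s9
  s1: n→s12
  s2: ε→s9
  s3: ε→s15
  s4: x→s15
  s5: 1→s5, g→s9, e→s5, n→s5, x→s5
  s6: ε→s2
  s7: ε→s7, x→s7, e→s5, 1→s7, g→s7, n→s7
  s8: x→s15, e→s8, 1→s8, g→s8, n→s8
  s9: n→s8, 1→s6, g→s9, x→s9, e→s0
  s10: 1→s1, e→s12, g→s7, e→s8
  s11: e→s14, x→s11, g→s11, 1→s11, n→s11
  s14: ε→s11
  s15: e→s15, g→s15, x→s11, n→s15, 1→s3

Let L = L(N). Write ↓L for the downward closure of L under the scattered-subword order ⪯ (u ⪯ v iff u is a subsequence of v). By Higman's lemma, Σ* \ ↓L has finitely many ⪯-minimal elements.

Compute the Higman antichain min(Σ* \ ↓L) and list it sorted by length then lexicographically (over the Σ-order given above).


|Q|=16, |F|=5, |δ|=43 (7 ε).
min D↑ (6 st, q0=0, F={5}): 0:1→0,n→0,e→1,x→0,g→0 1:1→1,n→1,e→1,x→1,g→2 2:1→2,n→3,e→2,x→2,g→2 3:1→3,n→3,e→3,x→4,g→3 4:1→4,n→4,e→4,x→5,g→4 5:1→5,n→5,e→5,x→5,g→5.
'egnxx': N↓-sim [11, 10, 9, 5, 4, 2] end={s11,s14} rej; 5/5 del acc.
1 obstructions.

Antichain: [egnxx].


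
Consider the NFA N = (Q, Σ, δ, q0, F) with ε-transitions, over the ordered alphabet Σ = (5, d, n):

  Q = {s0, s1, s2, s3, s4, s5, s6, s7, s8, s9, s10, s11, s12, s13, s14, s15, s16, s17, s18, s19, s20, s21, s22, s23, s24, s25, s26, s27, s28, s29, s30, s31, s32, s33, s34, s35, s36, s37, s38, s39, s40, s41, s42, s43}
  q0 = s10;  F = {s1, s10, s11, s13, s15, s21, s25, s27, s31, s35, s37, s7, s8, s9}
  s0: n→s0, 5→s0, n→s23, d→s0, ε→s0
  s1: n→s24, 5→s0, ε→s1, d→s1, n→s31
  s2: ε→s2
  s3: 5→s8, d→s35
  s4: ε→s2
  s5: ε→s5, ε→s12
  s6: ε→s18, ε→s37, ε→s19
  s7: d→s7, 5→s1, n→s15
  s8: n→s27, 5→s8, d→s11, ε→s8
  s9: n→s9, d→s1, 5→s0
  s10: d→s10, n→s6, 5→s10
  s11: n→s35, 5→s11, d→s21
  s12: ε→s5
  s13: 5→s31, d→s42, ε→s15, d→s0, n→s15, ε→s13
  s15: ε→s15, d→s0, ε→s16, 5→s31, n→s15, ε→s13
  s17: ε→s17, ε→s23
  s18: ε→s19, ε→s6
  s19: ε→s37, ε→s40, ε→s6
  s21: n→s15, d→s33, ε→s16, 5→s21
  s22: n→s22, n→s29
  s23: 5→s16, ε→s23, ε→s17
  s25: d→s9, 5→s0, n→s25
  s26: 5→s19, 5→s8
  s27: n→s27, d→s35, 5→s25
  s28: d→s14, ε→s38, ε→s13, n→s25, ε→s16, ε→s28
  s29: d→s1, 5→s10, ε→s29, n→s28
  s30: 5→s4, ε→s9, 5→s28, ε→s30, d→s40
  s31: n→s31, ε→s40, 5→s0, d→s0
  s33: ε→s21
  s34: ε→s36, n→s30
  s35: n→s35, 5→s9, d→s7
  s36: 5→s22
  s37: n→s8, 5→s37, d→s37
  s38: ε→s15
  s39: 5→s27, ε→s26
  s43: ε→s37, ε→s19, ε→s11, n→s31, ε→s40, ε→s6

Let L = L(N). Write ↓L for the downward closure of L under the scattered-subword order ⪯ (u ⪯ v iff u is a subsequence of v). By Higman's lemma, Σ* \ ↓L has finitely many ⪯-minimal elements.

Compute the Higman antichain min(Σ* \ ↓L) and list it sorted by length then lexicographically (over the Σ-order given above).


Antichain: [nnn55, nnddnd].

|Q|=44, |F|=14, |δ|=110 (43 ε).
min D↑ (14 st, q0=0, F={11}): 0:5→0,d→0,n→1 1:5→1,d→1,n→2 2:5→2,d→3,n→4 3:5→3,d→5,n→6 4:5→7,d→6,n→4 5:5→5,d→5,n→8 6:5→9,d→10,n→6 7:5→11,d→9,n→7 8:5→12,d→11,n→8 9:5→11,d→13,n→9 10:5→13,d→10,n→8 11:5→11,d→11,n→11 12:5→11,d→11,n→12 13:5→11,d→13,n→12 (ε-aug+det+¬).
'nnn55': run [25, 24, 20, 16, 10, 4] end={s0,s16,s17,s23} — reject; 5/5 single-dels accept.
'nnddnd': N↓-sim [25, 24, 20, 17, 14, 10, 5] end={s0,s16,s17,s23,s42} ∉↓L; 6/6 del acc.
2 words, ⪯-incomp.


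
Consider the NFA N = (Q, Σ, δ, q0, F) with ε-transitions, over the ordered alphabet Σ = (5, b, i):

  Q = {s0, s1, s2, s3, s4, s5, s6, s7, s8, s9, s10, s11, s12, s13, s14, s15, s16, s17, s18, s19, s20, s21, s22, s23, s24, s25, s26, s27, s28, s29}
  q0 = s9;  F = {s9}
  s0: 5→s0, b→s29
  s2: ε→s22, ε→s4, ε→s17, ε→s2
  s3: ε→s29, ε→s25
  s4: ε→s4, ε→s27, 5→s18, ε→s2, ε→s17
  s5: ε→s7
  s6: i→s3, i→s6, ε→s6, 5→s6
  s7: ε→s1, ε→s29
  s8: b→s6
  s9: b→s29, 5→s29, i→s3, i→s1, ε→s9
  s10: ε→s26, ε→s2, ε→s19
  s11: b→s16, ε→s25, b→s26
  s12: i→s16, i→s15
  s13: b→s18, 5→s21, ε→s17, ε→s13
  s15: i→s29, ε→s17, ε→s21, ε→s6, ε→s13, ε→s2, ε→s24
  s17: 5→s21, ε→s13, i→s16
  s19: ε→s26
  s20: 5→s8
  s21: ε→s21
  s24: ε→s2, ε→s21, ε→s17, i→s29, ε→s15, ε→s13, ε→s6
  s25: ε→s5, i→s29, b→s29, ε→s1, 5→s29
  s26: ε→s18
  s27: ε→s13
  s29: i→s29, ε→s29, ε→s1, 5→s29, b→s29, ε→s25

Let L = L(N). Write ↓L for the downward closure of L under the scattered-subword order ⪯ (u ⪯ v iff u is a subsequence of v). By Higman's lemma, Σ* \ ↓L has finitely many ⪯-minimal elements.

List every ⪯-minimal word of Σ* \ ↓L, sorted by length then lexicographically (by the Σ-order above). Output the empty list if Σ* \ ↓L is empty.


|Q|=30, |F|=1, |δ|=71 (43 ε).
min D↑ (2 st, q0=0, F={1}): 0:5→1,b→1,i→1 1:5→1,b→1,i→1.
'5': N↓-sim [7, 5] end={s1,s25,s29,s5,s7} ∉↓L; 1/1 single-dels accept.
'b': N↓-sim [7, 5] end={s1,s25,s29,s5,s7} ∉↓L; 1/1 single-dels accept.
'i': N↓-sim [7, 6] end={s1,s25,s29,s3,s5,s7} rej; 1/1 del acc.
3 obstructions.

Antichain: [5, b, i].


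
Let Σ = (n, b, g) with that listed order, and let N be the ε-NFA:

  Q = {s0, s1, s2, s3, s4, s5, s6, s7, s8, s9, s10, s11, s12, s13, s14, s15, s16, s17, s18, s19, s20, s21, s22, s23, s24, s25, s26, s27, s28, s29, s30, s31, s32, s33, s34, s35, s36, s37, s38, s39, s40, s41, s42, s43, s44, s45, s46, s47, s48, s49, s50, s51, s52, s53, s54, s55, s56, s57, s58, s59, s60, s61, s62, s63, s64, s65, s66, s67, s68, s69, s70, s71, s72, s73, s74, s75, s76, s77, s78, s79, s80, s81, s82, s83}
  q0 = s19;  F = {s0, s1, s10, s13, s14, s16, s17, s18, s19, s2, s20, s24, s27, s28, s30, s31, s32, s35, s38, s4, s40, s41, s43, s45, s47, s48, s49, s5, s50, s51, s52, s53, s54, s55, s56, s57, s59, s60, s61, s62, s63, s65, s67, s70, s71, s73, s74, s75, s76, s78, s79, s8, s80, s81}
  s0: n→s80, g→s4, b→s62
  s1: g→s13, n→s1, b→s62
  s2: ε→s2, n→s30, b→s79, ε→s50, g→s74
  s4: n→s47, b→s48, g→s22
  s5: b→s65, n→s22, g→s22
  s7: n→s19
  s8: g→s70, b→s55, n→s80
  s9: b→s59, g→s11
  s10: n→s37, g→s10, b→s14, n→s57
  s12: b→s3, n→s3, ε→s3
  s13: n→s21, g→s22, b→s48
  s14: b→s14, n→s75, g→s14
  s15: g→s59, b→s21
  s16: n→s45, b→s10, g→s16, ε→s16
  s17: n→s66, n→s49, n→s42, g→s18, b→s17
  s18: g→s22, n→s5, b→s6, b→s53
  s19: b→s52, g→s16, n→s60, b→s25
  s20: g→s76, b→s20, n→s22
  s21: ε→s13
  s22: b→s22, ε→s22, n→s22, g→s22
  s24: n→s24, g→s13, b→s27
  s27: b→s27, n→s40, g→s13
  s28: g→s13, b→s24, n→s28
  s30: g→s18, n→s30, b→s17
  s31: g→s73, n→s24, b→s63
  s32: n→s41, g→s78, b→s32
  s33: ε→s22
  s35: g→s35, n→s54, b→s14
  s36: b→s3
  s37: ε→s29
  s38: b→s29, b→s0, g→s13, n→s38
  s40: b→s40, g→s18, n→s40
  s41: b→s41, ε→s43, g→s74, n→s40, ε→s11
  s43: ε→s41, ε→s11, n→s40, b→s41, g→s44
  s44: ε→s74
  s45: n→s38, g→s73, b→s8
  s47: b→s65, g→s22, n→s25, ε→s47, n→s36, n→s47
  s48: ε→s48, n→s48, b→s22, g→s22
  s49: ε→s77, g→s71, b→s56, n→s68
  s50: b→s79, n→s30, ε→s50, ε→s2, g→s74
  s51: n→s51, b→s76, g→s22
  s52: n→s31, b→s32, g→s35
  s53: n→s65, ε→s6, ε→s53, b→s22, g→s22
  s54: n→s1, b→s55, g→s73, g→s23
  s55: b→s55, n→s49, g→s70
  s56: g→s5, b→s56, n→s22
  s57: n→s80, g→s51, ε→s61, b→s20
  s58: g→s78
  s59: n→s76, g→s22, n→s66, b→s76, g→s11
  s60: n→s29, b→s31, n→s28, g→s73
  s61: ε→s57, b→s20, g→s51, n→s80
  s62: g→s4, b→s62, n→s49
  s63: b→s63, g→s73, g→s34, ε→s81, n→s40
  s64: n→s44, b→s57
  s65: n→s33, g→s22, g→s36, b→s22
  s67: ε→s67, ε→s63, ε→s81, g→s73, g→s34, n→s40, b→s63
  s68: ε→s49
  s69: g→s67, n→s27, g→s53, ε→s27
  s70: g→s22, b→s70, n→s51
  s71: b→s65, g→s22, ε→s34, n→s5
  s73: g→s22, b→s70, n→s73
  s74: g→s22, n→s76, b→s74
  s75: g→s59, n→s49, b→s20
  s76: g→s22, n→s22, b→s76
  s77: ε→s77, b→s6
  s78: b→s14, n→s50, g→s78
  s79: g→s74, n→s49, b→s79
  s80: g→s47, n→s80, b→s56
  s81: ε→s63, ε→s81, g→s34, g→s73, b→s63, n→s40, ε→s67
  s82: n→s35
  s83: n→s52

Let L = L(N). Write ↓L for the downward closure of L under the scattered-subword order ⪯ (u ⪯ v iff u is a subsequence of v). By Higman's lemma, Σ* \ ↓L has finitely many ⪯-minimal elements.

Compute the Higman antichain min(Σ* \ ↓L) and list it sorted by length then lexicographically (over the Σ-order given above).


|Q|=84, |F|=54, |δ|=231 (33 ε).
min D↑ (50 st, q0=0, F={15}): 0:n→1,b→2,g→3 1:n→4,b→5,g→6 2:n→5,b→7,g→8 3:n→9,b→10,g→3 4:n→4,b→11,g→12 5:n→11,b→13,g→6 6:n→6,b→14,g→15 7:n→16,b→7,g→17 8:n→18,b→19,g→8 9:n→20,b→21,g→6 10:n→22,b→19,g→10 11:n→11,b→23,g→12 12:n→12,b→24,g→15 13:n→25,b→13,g→6 14:n→26,b→14,g→15 15:n→15,b→15,g→15 16:n→25,b→16,g→27 17:n→28,b→19,g→17 18:n→29,b→30,g→6 19:n→31,b→19,g→19 20:n→20,b→32,g→12 21:n→33,b→30,g→14 22:n→33,b→34,g→26 23:n→25,b→23,g→12 24:n→24,b→15,g→15 25:n→25,b→25,g→35 26:n→26,b→36,g→15 27:n→36,b→27,g→15 28:n→37,b→38,g→27 29:n→29,b→39,g→12 30:n→40,b→30,g→14 31:n→40,b→34,g→41 32:n→33,b→39,g→42 33:n→33,b→43,g→44 34:n→15,b→34,g→36 35:n→45,b→46,g→15 36:n→15,b→36,g→15 37:n→37,b→47,g→35 38:n→40,b→38,g→27 39:n→40,b→39,g→42 40:n→40,b→43,g→48 41:n→36,b→36,g→15 42:n→44,b→24,g→15 43:n→15,b→43,g→45 44:n→44,b→49,g→15 45:n→15,b→49,g→15 46:n→49,b→15,g→15 47:n→40,b→47,g→35 48:n→45,b→49,g→15 49:n→15,b→15,g→15 [Hopcroft].
'ngg': run [71, 63, 27, 4] end={s11,s22,s3,s36} rej; 3/3 deletions ∈↓L.
'nngbb': run [71, 63, 39, 17, 8, 2] end={s22,s3} rej; 5/5 single-dels accept.
'gbnbn': run [71, 57, 42, 29, 10, 2] end={s22,s33} rej; 5/5 del acc.
'bbngnn': N↓-sim [71, 65, 50, 40, 17, 8, 2] end={s22,s33} — reject; 6/6 del acc.
4 obstructions.

A = [ngg, nngbb, gbnbn, bbngnn].


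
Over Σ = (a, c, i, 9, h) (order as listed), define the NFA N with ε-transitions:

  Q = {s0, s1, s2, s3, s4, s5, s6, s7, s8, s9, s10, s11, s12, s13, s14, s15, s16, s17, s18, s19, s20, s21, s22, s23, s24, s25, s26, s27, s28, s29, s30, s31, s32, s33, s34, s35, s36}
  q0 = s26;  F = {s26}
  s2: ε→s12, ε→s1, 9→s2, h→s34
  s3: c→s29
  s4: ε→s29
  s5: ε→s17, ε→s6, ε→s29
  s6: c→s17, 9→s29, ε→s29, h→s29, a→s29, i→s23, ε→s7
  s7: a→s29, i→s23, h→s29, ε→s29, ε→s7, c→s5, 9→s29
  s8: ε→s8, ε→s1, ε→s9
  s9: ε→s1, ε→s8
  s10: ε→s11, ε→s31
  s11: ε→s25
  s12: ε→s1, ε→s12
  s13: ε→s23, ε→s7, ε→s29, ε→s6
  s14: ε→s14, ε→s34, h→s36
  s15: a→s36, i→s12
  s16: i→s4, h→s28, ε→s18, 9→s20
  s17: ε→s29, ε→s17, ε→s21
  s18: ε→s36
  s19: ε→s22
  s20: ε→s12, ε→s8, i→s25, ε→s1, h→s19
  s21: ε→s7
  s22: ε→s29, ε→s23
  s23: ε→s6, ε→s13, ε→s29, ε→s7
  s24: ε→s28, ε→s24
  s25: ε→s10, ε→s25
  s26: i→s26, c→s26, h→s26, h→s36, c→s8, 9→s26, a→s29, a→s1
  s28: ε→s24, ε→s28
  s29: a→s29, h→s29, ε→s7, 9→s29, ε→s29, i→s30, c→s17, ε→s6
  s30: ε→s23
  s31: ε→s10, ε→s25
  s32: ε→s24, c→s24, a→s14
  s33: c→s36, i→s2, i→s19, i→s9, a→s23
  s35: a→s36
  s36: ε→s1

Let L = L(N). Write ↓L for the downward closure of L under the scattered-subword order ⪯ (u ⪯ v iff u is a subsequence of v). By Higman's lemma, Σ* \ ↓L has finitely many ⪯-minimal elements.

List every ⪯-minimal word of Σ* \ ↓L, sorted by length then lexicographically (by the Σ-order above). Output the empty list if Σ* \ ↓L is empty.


|Q|=37, |F|=1, |δ|=98 (56 ε).
min D↑ (2 st, q0=0, F={1}): 0:a→1,c→0,i→0,9→0,h→0 1:a→1,c→1,i→1,9→1,h→1.
'a': run [14, 10] end={s1,s13,s17,s21,s23,s29,s30,s5,s6,s7} rej; 1/1 del acc.
1 words, ⪯-incomp.

A = [a].


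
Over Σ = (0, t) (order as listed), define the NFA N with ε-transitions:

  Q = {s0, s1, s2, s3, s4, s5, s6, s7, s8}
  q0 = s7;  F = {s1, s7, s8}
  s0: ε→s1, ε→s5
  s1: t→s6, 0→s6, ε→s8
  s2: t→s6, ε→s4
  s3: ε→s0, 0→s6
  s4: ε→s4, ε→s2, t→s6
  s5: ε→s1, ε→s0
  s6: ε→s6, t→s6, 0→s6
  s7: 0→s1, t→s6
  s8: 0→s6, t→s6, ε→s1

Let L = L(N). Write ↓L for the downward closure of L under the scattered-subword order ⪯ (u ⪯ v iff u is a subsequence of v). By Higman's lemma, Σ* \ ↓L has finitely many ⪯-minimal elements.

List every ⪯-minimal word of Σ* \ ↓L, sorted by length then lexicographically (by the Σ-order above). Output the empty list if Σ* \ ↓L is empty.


min(Σ*\↓L) = [t, 00].

|Q|=9, |F|=3, |δ|=22 (11 ε).
min D↑ (3 st, q0=0, F={2}): 0:0→1,t→2 1:0→2,t→2 2:0→2,t→2 (ε-aug+det+¬).
't': |S_i|=[4, 1] end={s6} rej; 1/1 del acc.
'00': N↓-sim [4, 3, 1] end={s6} — reject; 2/2 single-dels accept.
2 words, ⪯-incomp.


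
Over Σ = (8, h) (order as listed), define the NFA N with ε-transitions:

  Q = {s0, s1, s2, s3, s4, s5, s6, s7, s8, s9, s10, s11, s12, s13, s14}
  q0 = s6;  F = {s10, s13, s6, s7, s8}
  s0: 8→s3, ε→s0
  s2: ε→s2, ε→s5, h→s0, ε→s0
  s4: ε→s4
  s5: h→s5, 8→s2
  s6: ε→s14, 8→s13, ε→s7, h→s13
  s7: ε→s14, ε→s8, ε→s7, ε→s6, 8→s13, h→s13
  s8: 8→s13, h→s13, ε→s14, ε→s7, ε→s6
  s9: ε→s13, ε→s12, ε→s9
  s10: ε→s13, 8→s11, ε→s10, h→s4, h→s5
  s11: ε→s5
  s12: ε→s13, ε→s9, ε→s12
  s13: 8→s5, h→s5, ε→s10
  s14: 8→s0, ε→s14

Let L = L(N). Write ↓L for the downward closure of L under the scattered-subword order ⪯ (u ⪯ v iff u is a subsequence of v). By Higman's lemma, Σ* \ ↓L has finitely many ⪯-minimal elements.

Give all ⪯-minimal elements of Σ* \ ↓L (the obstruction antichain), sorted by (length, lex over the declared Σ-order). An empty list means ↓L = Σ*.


|Q|=15, |F|=5, |δ|=41 (25 ε).
min D↑ (3 st, q0=0, F={2}): 0:8→1,h→1 1:8→2,h→2 2:8→2,h→2.
'88': N↓-sim [12, 8, 5] end={s0,s11,s2,s3,s5} ∉↓L; 2/2 single-dels accept.
'8h': run [12, 8, 5] end={s0,s2,s3,s4,s5} rej; 2/2 del acc.
'h8': run [12, 8, 5] end={s0,s11,s2,s3,s5} ∉↓L; 2/2 del acc.
'hh': |S_i|=[12, 8, 5] end={s0,s2,s3,s4,s5} — reject; 2/2 del acc.
4 words, ⪯-incomp.

min(Σ*\↓L) = [88, 8h, h8, hh].


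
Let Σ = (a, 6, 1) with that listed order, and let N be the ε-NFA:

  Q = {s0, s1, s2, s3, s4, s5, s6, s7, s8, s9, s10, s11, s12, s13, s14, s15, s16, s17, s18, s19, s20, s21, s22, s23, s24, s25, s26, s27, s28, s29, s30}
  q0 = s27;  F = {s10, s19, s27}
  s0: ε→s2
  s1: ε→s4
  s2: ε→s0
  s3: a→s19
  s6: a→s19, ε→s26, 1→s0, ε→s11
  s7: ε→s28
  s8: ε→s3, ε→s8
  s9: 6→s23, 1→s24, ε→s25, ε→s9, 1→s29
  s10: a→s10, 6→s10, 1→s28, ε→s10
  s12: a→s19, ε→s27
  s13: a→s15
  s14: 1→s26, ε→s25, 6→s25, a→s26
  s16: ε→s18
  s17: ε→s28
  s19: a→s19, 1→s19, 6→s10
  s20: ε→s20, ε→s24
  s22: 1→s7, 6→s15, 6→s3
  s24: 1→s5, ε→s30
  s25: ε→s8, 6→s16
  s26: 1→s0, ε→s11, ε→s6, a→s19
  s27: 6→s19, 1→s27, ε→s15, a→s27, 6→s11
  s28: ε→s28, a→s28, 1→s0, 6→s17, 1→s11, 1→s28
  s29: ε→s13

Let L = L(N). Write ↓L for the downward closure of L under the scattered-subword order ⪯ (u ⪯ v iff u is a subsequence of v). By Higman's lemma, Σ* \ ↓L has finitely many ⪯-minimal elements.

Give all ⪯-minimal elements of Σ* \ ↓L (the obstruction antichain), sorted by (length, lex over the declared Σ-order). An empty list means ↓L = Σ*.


A = [661].

|Q|=31, |F|=3, |δ|=57 (24 ε).
min D↑ (4 st, q0=0, F={3}): 0:a→0,6→1,1→0 1:a→1,6→2,1→1 2:a→2,6→2,1→3 3:a→3,6→3,1→3 (ε-aug+det+¬).
'661': |S_i|=[9, 7, 6, 5] end={s0,s11,s17,s2,s28} — reject; 3/3 deletions ∈↓L.
1 words, ⪯-incomp.


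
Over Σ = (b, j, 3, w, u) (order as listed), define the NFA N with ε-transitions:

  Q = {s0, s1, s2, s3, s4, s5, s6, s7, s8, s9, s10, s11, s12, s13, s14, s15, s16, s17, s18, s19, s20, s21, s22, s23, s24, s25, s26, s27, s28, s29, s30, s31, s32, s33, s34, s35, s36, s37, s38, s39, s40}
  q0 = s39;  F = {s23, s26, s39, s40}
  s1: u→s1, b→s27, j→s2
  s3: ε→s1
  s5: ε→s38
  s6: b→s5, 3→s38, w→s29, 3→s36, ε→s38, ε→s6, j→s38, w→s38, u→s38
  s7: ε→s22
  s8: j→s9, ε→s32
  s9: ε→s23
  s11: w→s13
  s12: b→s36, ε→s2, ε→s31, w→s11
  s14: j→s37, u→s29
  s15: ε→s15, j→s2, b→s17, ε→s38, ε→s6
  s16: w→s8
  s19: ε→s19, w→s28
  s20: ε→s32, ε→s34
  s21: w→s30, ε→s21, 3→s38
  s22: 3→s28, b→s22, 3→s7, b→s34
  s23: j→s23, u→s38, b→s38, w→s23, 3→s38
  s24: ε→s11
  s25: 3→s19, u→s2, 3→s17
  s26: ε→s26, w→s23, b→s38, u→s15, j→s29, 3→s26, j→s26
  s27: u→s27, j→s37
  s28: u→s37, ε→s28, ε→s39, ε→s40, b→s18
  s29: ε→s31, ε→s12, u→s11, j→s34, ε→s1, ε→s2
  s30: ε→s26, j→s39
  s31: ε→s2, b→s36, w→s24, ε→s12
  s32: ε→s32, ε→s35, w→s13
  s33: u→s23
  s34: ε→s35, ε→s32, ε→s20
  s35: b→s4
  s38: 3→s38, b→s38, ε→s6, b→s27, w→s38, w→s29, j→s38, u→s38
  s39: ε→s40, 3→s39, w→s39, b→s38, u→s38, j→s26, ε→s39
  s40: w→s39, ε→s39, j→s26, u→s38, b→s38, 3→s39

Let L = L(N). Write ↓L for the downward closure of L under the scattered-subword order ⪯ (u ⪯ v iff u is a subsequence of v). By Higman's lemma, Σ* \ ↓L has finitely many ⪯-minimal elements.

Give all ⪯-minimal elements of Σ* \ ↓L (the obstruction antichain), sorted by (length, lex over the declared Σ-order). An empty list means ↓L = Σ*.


min(Σ*\↓L) = [b, u, jw3].

|Q|=41, |F|=4, |δ|=106 (37 ε).
min D↑ (4 st, q0=0, F={1}): 0:b→1,j→2,3→0,w→0,u→1 1:b→1,j→1,3→1,w→1,u→1 2:b→1,j→2,3→2,w→3,u→1 3:b→1,j→3,3→1,w→3,u→1 [Hopcroft].
'b': |S_i|=[25, 20] end={s1,s11,s12,s13,s17,s2,s20,s24,s27,s29,s31,s32,…} ∉↓L; 1/1 single-dels accept.
'u': N↓-sim [25, 21] end={s1,s11,s12,s13,s15,s17,s2,s20,s24,s27,s29,s31,…} rej; 1/1 del acc.
'jw3': N↓-sim [25, 23, 20, 19] end={s1,s11,s12,s13,s2,s20,s24,s27,s29,s31,s32,s34,…} ∉↓L; 3/3 del acc.
3 minimals (antichain).


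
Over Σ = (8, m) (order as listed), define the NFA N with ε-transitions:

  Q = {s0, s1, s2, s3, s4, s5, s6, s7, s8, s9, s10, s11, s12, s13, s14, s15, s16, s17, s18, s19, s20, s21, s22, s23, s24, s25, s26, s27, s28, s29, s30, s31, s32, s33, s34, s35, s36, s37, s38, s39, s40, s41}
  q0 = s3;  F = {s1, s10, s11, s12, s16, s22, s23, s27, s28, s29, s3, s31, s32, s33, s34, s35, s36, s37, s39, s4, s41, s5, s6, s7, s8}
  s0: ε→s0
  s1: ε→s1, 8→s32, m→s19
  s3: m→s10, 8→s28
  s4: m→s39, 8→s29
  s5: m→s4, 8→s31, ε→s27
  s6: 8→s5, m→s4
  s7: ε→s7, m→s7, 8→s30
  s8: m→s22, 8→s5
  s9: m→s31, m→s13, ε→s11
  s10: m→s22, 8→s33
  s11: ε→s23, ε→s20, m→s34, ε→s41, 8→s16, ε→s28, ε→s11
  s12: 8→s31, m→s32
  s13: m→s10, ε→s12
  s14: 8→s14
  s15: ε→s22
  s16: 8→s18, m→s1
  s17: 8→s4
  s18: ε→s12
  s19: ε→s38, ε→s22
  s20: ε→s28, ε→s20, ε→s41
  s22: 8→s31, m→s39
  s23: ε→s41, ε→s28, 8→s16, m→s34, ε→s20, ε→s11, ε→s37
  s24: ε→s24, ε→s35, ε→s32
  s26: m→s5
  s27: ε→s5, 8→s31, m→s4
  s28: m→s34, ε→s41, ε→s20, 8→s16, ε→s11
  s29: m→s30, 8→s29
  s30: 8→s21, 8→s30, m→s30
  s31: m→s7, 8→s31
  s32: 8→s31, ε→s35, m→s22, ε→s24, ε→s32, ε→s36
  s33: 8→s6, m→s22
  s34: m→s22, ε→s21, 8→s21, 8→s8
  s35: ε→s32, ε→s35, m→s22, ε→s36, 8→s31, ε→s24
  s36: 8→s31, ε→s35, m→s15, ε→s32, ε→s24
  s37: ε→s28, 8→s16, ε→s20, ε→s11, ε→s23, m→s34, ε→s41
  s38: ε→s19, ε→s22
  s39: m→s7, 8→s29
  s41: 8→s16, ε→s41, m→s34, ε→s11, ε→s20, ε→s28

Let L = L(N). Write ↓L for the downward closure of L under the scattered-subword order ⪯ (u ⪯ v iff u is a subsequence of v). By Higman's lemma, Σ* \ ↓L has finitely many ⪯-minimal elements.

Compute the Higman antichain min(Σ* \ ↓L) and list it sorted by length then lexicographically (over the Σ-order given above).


A = [mm8m8, mmm8m, mmmm8, 8888m8, m88m8m].

|Q|=42, |F|=25, |δ|=113 (53 ε).
min D↑ (19 st, q0=0, F={18}): 0:8→1,m→2 1:8→3,m→4 2:8→5,m→6 3:8→7,m→8 4:8→9,m→6 5:8→10,m→6 6:8→11,m→12 7:8→11,m→13 8:8→13,m→6 9:8→14,m→6 10:8→14,m→15 11:8→11,m→16 12:8→17,m→16 13:8→11,m→6 14:8→11,m→15 15:8→17,m→12 16:8→18,m→16 17:8→17,m→18 18:8→18,m→18 (ε-aug+det+¬).
'mm8m8': run [33, 23, 11, 5, 3, 2] end={s21,s30} ∉↓L; 5/5 single-dels accept.
'mmm8m': |S_i|=[33, 23, 11, 5, 3, 2] end={s21,s30} rej; 5/5 del acc.
'mmmm8': |S_i|=[33, 23, 11, 5, 3, 2] end={s21,s30} ∉↓L; 5/5 single-dels accept.
'8888m8': |S_i|=[33, 31, 23, 17, 5, 3, 2] end={s21,s30} — reject; 6/6 del acc.
'm88m8m': run [33, 23, 18, 10, 6, 3, 2] end={s21,s30} ∉↓L; 6/6 deletions ∈↓L.
5 minimals (antichain).


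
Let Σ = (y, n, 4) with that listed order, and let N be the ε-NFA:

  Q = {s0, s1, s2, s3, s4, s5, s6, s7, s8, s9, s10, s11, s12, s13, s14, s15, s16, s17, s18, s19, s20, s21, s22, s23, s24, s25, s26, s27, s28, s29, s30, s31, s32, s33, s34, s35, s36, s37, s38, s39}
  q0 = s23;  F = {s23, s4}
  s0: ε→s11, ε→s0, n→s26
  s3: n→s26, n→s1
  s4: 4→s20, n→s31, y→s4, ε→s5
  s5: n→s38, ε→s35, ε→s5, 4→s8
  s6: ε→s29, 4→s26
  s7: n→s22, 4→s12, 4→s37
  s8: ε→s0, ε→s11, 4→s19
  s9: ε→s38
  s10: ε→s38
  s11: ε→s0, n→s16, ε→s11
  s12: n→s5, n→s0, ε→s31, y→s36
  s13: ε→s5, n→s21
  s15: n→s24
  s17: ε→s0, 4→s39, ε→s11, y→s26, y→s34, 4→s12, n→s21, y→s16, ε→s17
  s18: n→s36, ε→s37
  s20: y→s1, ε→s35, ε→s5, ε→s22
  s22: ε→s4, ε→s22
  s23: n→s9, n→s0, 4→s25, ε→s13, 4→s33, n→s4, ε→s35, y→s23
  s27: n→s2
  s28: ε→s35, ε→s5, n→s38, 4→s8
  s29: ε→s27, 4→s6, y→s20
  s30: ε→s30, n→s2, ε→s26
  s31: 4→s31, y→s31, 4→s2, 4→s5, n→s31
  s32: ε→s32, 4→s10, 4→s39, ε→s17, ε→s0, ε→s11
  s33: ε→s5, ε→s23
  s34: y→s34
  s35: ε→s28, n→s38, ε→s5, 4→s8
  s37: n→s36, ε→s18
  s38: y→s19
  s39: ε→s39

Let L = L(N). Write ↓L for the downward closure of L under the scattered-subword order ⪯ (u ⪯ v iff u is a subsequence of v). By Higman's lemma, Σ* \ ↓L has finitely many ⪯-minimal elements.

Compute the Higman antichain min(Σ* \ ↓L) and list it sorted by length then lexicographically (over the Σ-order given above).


min(Σ*\↓L) = [nn].

|Q|=40, |F|=2, |δ|=91 (40 ε).
min D↑ (3 st, q0=0, F={2}): 0:y→0,n→1,4→0 1:y→1,n→2,4→1 2:y→2,n→2,4→2.
'nn': run [22, 18, 12] end={s0,s11,s16,s19,s2,s26,s28,s31,s35,s38,s5,s8} ∉↓L; 2/2 deletions ∈↓L.
1 obstructions.


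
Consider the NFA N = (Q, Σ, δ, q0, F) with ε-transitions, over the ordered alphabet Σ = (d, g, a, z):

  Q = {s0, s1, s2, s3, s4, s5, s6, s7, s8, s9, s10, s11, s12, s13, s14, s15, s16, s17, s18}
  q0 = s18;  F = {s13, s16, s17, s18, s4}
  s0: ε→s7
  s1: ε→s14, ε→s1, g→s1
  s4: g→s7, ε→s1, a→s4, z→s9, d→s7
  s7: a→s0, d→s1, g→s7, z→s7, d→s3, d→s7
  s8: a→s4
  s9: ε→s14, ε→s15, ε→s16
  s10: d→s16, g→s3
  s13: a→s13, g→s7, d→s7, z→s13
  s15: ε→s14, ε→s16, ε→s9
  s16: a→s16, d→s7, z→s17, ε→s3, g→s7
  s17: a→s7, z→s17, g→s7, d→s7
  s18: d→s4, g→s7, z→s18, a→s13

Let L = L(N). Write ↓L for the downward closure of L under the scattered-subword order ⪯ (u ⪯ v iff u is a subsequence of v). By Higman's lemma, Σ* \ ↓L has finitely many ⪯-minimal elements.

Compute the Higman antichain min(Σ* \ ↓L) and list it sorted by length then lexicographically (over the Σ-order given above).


|Q|=19, |F|=5, |δ|=41 (11 ε).
min D↑ (6 st, q0=0, F={2}): 0:d→1,g→2,a→3,z→0 1:d→2,g→2,a→1,z→4 2:d→2,g→2,a→2,z→2 3:d→2,g→2,a→3,z→3 4:d→2,g→2,a→4,z→5 5:d→2,g→2,a→2,z→5 [Hopcroft].
'g': |S_i|=[12, 5] end={s0,s1,s14,s3,s7} rej; 1/1 del acc.
'dd': |S_i|=[12, 10, 5] end={s0,s1,s14,s3,s7} ∉↓L; 2/2 deletions ∈↓L.
'ad': |S_i|=[12, 11, 5] end={s0,s1,s14,s3,s7} ∉↓L; 2/2 single-dels accept.
'dzza': run [12, 10, 9, 6, 5] end={s0,s1,s14,s3,s7} — reject; 4/4 del acc.
4 words, ⪯-incomp.

A = [g, dd, ad, dzza].


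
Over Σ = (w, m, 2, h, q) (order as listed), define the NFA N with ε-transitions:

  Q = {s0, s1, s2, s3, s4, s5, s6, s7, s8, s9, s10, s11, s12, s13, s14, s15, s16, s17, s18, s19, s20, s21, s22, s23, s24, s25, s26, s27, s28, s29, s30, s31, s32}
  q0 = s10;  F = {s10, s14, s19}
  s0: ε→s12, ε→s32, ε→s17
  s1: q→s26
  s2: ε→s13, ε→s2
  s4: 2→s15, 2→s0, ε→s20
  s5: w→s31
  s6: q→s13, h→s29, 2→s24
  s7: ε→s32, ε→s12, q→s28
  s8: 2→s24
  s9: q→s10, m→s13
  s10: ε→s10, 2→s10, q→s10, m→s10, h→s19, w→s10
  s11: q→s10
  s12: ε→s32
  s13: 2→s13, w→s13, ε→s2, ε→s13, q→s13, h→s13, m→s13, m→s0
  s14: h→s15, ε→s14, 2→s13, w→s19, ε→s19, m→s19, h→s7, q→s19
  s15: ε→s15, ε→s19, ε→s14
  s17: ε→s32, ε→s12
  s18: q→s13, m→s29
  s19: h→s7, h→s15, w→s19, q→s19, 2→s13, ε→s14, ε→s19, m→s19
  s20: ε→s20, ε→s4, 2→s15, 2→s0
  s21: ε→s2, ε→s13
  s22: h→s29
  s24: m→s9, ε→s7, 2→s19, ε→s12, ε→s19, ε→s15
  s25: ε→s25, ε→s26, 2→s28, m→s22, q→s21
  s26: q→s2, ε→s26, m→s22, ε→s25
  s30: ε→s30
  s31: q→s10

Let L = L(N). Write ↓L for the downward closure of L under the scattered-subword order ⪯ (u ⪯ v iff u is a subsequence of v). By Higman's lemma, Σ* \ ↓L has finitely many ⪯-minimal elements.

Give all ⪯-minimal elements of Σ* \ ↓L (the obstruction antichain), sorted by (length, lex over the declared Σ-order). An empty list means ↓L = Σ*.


|Q|=33, |F|=3, |δ|=82 (34 ε).
min D↑ (3 st, q0=0, F={2}): 0:w→0,m→0,2→0,h→1,q→0 1:w→1,m→1,2→2,h→1,q→1 2:w→2,m→2,2→2,h→2,q→2 (ε-aug+det+¬).
'h2': N↓-sim [12, 11, 6] end={s0,s12,s13,s17,s2,s32} rej; 2/2 single-dels accept.
1 words, ⪯-incomp.

A = [h2].


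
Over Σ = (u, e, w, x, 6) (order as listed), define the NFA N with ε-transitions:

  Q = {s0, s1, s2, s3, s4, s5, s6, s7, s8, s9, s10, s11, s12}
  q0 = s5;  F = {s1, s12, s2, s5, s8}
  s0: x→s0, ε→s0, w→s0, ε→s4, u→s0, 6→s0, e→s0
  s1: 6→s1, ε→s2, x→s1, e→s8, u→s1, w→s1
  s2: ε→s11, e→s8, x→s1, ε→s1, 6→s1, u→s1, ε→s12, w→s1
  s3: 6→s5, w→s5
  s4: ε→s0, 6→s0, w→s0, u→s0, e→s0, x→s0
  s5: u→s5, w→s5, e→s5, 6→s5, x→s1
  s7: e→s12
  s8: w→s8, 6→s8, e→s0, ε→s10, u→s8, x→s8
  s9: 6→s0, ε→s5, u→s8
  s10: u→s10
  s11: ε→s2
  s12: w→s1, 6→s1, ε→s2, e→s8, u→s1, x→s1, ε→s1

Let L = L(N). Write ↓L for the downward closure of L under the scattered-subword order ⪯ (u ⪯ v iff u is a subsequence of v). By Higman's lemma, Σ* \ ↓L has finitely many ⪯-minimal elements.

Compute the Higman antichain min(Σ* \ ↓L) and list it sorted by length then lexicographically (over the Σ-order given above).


|Q|=13, |F|=5, |δ|=53 (12 ε).
min D↑ (4 st, q0=0, F={3}): 0:u→0,e→0,w→0,x→1,6→0 1:u→1,e→2,w→1,x→1,6→1 2:u→2,e→3,w→2,x→2,6→2 3:u→3,e→3,w→3,x→3,6→3.
'xee': |S_i|=[9, 8, 4, 2] end={s0,s4} rej; 3/3 del acc.
1 words, ⪯-incomp.

min(Σ*\↓L) = [xee].


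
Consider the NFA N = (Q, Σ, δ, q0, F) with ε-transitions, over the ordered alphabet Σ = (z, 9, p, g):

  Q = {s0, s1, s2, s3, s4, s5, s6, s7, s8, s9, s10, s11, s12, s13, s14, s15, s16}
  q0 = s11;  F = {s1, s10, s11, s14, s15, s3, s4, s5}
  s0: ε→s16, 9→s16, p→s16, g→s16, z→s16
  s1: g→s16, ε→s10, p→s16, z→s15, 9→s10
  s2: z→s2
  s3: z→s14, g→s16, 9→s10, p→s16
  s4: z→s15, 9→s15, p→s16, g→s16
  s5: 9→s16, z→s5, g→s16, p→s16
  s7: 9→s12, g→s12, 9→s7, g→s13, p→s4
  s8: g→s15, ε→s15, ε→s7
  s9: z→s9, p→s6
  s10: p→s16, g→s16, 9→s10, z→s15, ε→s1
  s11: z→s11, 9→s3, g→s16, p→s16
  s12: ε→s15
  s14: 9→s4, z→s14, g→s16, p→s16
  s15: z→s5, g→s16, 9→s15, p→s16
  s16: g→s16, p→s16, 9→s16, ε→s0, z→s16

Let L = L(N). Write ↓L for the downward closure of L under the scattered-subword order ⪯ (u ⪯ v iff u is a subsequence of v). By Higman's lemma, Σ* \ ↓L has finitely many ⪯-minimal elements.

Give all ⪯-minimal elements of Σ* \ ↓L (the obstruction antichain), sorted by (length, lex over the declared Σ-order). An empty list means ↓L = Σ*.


Antichain: [p, g, 99zz9, 9z99z9].

|Q|=17, |F|=8, |δ|=56 (7 ε).
min D↑ (8 st, q0=0, F={2}): 0:z→0,9→1,p→2,g→2 1:z→3,9→4,p→2,g→2 2:z→2,9→2,p→2,g→2 3:z→3,9→5,p→2,g→2 4:z→6,9→4,p→2,g→2 5:z→6,9→6,p→2,g→2 6:z→7,9→6,p→2,g→2 7:z→7,9→2,p→2,g→2 (ε-aug+det+¬).
'p': run [10, 2] end={s0,s16} rej; 1/1 del acc.
'g': N↓-sim [10, 2] end={s0,s16} ∉↓L; 1/1 single-dels accept.
'99zz9': N↓-sim [10, 9, 7, 4, 3, 2] end={s0,s16} rej; 5/5 single-dels accept.
'9z99z9': run [10, 9, 6, 5, 4, 3, 2] end={s0,s16} — reject; 6/6 deletions ∈↓L.
4 obstructions.


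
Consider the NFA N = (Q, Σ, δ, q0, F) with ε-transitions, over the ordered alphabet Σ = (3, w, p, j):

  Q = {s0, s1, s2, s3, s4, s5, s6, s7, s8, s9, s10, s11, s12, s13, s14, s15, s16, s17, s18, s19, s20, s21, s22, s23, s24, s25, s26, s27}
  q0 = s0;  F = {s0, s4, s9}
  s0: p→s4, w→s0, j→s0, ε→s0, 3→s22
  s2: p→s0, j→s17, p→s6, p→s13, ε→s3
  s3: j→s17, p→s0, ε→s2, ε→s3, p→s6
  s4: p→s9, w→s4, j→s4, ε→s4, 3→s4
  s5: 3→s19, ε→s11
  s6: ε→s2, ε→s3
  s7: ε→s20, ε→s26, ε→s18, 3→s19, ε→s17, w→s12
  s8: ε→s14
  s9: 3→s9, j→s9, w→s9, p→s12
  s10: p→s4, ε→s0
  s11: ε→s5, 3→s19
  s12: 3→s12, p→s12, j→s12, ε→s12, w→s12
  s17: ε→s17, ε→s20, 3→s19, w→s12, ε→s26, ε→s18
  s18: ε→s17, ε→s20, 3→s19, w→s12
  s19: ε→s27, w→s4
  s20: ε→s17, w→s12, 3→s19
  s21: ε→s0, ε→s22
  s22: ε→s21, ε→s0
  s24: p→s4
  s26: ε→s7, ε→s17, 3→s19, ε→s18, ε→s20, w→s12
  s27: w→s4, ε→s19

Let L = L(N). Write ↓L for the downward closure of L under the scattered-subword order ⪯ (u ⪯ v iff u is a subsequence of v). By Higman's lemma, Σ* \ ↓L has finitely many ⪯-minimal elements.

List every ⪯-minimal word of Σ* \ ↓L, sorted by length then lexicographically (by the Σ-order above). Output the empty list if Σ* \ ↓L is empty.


|Q|=28, |F|=3, |δ|=72 (33 ε).
min D↑ (4 st, q0=0, F={3}): 0:3→0,w→0,p→1,j→0 1:3→1,w→1,p→2,j→1 2:3→2,w→2,p→3,j→2 3:3→3,w→3,p→3,j→3 [Hopcroft].
'ppp': run [6, 3, 2, 1] end={s12} ∉↓L; 3/3 del acc.
1 words, ⪯-incomp.

A = [ppp].


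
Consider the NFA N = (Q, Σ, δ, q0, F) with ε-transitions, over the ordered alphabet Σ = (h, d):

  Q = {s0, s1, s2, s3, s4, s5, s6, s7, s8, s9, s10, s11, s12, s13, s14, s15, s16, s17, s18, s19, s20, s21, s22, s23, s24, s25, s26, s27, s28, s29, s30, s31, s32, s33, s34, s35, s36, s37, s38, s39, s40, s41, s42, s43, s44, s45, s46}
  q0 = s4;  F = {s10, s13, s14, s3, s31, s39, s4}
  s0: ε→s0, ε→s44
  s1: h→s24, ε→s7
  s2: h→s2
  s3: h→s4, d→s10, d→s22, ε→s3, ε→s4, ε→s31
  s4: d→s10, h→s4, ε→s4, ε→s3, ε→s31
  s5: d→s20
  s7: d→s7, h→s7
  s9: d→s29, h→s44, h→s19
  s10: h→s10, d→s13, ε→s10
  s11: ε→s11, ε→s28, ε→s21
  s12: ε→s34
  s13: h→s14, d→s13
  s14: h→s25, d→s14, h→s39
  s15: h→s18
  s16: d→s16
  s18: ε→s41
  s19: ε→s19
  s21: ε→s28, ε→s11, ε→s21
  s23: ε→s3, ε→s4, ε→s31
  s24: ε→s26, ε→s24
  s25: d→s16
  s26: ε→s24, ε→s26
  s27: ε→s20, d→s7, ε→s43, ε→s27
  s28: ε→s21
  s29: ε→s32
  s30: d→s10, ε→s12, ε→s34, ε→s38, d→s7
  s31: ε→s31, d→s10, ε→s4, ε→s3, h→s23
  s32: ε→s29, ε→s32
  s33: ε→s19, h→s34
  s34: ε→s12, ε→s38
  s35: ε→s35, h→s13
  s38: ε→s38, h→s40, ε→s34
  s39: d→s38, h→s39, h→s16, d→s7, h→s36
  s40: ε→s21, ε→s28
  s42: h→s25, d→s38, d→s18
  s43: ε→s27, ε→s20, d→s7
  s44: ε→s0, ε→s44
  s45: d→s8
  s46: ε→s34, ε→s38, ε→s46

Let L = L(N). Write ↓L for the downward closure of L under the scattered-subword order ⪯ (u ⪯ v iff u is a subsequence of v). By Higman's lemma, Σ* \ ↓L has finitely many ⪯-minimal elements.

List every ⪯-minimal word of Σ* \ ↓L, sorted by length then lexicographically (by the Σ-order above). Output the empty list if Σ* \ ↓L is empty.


Antichain: [ddhhd].

|Q|=47, |F|=7, |δ|=95 (54 ε).
min D↑ (6 st, q0=0, F={5}): 0:h→0,d→1 1:h→1,d→2 2:h→3,d→2 3:h→4,d→3 4:h→4,d→5 5:h→5,d→5 (ε-aug+det+¬).
'ddhhd': |S_i|=[20, 16, 14, 13, 12, 9] end={s11,s12,s16,s21,s28,s34,s38,s40,s7} rej; 5/5 single-dels accept.
1 minimals (antichain).


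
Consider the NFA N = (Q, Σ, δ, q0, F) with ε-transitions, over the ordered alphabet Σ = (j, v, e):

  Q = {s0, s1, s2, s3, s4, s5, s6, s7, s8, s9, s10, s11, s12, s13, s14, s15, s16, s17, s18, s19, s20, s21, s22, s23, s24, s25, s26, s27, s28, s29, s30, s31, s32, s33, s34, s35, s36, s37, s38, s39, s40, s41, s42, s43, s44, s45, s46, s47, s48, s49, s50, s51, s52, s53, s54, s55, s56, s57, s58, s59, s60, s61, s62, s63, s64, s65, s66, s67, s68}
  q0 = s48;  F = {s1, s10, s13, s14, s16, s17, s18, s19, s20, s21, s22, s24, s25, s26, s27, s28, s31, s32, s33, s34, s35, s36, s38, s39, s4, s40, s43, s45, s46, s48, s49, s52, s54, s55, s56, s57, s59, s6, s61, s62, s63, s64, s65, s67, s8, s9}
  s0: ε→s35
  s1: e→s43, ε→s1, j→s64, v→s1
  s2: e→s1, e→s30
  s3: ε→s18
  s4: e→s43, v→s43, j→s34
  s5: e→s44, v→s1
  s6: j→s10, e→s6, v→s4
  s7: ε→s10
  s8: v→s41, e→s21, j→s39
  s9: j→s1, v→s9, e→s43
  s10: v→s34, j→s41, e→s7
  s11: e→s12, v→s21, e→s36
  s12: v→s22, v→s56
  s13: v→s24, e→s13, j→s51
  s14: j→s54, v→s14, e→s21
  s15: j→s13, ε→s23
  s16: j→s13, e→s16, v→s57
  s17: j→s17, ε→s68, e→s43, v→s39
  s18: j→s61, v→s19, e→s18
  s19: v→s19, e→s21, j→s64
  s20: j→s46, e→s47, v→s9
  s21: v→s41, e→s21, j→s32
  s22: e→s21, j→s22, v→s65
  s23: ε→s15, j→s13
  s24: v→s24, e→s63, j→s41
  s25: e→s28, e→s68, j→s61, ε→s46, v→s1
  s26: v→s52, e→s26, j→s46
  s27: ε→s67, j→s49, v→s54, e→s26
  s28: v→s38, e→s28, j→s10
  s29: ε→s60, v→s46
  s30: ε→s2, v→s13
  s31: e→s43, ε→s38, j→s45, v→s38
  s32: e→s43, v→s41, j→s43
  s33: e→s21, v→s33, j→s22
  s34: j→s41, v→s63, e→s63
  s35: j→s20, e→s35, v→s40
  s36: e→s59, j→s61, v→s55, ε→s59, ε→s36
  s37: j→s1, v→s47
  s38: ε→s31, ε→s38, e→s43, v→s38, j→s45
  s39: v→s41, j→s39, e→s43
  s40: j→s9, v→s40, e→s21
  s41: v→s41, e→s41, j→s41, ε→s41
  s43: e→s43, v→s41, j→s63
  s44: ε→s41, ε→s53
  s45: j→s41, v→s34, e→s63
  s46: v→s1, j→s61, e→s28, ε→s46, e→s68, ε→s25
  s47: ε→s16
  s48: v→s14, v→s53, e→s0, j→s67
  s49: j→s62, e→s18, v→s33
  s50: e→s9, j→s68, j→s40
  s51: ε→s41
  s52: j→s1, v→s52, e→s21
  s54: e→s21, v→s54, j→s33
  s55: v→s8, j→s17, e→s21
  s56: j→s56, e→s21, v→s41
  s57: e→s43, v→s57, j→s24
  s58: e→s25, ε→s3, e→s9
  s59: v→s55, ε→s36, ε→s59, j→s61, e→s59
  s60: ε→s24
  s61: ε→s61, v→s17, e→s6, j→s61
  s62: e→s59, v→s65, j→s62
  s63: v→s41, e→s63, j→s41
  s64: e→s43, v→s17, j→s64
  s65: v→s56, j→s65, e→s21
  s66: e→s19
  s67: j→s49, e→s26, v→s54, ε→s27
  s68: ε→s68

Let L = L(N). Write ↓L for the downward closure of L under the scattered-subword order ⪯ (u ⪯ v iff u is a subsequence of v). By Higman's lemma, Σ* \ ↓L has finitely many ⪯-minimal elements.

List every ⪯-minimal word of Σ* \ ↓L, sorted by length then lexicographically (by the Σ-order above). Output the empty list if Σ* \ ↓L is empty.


A = [vev, ejejj, jjjvvv, vejjjj].

|Q|=69, |F|=46, |δ|=195 (30 ε).
min D↑ (43 st, q0=0, F={16}): 0:j→1,v→2,e→3 1:j→4,v→5,e→6 2:j→5,v→2,e→7 3:j→8,v→9,e→3 4:j→10,v→11,e→12 5:j→11,v→5,e→7 6:j→13,v→14,e→6 7:j→15,v→16,e→7 8:j→13,v→17,e→18 9:j→17,v→9,e→7 10:j→10,v→19,e→20 11:j→21,v→11,e→7 12:j→22,v→23,e→12 13:j→22,v→24,e→25 14:j→24,v→14,e→7 15:j→26,v→16,e→26 16:j→16,v→16,e→16 17:j→24,v→17,e→26 18:j→27,v→28,e→18 19:j→19,v→29,e→7 20:j→22,v→30,e→20 21:j→21,v→19,e→7 22:j→22,v→31,e→32 23:j→33,v→23,e→7 24:j→33,v→24,e→26 25:j→34,v→35,e→25 26:j→36,v→16,e→26 27:j→16,v→37,e→27 28:j→37,v→28,e→26 29:j→29,v→16,e→7 30:j→31,v→38,e→7 31:j→31,v→39,e→26 32:j→34,v→40,e→32 33:j→33,v→31,e→26 34:j→16,v→41,e→34 35:j→42,v→35,e→26 36:j→16,v→16,e→36 37:j→16,v→37,e→36 38:j→39,v→16,e→7 39:j→39,v→16,e→26 40:j→41,v→26,e→26 41:j→16,v→36,e→36 42:j→16,v→41,e→36 [Hopcroft].
'vev': |S_i|=[53, 30, 5, 1] end={s41} rej; 3/3 del acc.
'ejejj': |S_i|=[53, 41, 29, 19, 9, 2] end={s41,s51} rej; 5/5 deletions ∈↓L.
'jjjvvv': |S_i|=[53, 47, 37, 25, 14, 8, 1] end={s41} rej; 6/6 single-dels accept.
'vejjjj': |S_i|=[53, 30, 5, 4, 3, 2, 1] end={s41} ∉↓L; 6/6 single-dels accept.
4 obstructions.
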